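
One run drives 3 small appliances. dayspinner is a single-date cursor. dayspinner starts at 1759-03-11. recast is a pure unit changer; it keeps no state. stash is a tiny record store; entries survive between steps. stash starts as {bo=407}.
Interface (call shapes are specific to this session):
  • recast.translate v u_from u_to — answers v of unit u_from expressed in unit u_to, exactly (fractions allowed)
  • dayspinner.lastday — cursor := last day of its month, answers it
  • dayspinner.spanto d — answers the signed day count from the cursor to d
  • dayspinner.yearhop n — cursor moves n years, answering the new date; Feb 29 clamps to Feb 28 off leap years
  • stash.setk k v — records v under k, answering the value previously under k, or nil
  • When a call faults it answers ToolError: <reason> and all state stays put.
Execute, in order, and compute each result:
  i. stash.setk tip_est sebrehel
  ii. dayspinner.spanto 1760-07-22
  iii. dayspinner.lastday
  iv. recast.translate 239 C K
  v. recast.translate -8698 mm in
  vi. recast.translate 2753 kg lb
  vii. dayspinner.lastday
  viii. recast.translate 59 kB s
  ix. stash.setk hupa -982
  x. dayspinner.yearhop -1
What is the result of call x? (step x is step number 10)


==> stash.setk(tip_est, sebrehel)
<== nil
==> dayspinner.spanto(1760-07-22)
<== 499
==> dayspinner.lastday()
<== 1759-03-31
==> recast.translate(239, C, K)
<== 10243/20
==> recast.translate(-8698, mm, in)
<== -43490/127
==> recast.translate(2753, kg, lb)
<== 275300000000/45359237
==> dayspinner.lastday()
<== 1759-03-31
==> recast.translate(59, kB, s)
<== ToolError: incompatible units
==> stash.setk(hupa, -982)
<== nil
==> dayspinner.yearhop(-1)
<== 1758-03-31

Answer: 1758-03-31


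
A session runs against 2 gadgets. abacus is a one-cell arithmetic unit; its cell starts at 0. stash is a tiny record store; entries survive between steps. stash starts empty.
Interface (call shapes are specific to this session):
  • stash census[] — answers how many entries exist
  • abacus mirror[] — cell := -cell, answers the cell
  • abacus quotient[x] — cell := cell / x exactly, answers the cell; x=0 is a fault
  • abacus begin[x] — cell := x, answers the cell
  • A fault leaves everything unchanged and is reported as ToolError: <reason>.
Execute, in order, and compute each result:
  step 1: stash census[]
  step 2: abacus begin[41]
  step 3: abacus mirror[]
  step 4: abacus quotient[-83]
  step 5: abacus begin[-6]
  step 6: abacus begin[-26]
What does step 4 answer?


~$ stash census
:: 0
~$ abacus begin x=41
:: 41
~$ abacus mirror
:: -41
~$ abacus quotient x=-83
:: 41/83
~$ abacus begin x=-6
:: -6
~$ abacus begin x=-26
:: -26

Answer: 41/83


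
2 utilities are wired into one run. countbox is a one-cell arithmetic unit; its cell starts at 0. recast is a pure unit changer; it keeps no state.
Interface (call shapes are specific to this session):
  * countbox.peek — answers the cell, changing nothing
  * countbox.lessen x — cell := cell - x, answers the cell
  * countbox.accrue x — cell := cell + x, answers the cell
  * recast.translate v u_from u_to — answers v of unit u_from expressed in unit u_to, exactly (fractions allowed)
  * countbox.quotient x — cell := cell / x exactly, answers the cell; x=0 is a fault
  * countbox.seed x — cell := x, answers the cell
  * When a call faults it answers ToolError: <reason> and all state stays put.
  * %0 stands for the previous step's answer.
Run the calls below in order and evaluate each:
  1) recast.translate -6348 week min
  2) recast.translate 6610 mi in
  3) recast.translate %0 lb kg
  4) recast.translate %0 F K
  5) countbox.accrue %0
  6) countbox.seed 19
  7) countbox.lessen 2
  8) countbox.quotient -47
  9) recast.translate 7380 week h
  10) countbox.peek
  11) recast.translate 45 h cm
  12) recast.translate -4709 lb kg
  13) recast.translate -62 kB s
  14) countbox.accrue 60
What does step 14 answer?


$ recast.translate v→-6348 u_from→week u_to→min
:: -63987840
$ recast.translate v→6610 u_from→mi u_to→in
:: 418809600
$ recast.translate v→%0 u_from→lb u_to→kg
:: 2968263110043/15625
$ recast.translate v→%0 u_from→F u_to→K
:: 11873081169547/112500
$ countbox.accrue x→%0
:: 11873081169547/112500
$ countbox.seed x→19
:: 19
$ countbox.lessen x→2
:: 17
$ countbox.quotient x→-47
:: -17/47
$ recast.translate v→7380 u_from→week u_to→h
:: 1239840
$ countbox.peek
:: -17/47
$ recast.translate v→45 u_from→h u_to→cm
:: ToolError: incompatible units
$ recast.translate v→-4709 u_from→lb u_to→kg
:: -213596647033/100000000
$ recast.translate v→-62 u_from→kB u_to→s
:: ToolError: incompatible units
$ countbox.accrue x→60
:: 2803/47

Answer: 2803/47


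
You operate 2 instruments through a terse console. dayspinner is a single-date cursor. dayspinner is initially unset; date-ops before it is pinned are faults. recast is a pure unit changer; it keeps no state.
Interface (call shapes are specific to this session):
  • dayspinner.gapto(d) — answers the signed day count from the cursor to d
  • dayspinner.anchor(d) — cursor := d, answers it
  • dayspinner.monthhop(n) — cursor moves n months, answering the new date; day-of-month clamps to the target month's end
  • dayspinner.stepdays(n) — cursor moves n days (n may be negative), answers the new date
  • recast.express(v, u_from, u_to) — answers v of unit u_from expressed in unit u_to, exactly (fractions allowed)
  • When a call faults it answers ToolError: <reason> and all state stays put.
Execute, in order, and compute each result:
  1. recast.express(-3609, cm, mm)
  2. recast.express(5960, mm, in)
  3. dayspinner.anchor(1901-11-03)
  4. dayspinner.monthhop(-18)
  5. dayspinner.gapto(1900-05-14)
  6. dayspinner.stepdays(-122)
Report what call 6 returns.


Answer: 1900-01-01

Derivation:
I run recast.express on -3609, cm, mm, and observe -36090.
I invoke recast.express on 5960, mm, in, → 29800/127.
Now I run dayspinner.anchor on 1901-11-03, which returns 1901-11-03.
Using dayspinner.monthhop on -18, giving 1900-05-03.
I invoke dayspinner.gapto on 1900-05-14, → 11.
Then dayspinner.stepdays on -122, and see 1900-01-01.


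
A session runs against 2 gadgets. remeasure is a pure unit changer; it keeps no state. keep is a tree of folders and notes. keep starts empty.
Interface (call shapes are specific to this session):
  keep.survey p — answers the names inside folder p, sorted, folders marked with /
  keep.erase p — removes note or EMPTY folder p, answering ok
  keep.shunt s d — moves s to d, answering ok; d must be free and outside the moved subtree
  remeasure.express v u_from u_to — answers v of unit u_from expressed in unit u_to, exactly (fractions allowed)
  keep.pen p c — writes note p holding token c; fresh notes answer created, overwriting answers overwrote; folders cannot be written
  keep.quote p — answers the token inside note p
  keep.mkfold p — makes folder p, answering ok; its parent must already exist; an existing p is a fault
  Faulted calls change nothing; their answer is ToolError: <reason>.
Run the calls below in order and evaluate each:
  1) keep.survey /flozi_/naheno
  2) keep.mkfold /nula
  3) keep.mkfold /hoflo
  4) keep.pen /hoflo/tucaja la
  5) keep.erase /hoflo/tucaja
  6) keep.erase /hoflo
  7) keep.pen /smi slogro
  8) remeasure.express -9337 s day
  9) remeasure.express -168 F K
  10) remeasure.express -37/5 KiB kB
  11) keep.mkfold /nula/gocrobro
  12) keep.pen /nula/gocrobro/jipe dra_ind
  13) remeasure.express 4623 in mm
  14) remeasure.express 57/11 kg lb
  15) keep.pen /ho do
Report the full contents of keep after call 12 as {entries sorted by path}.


Answer: {nula/, nula/gocrobro/, nula/gocrobro/jipe=dra_ind, smi=slogro}

Derivation:
;; 1. survey(p=/flozi_/naheno) -> ToolError: not found
;; 2. mkfold(p=/nula) -> ok
;; 3. mkfold(p=/hoflo) -> ok
;; 4. pen(p=/hoflo/tucaja, c=la) -> created
;; 5. erase(p=/hoflo/tucaja) -> ok
;; 6. erase(p=/hoflo) -> ok
;; 7. pen(p=/smi, c=slogro) -> created
;; 8. express(v=-9337, u_from=s, u_to=day) -> -9337/86400
;; 9. express(v=-168, u_from=F, u_to=K) -> 29167/180
;; 10. express(v=-37/5, u_from=KiB, u_to=kB) -> -4736/625
;; 11. mkfold(p=/nula/gocrobro) -> ok
;; 12. pen(p=/nula/gocrobro/jipe, c=dra_ind) -> created
;; 13. express(v=4623, u_from=in, u_to=mm) -> 587121/5
;; 14. express(v=57/11, u_from=kg, u_to=lb) -> 5700000000/498951607
;; 15. pen(p=/ho, c=do) -> created


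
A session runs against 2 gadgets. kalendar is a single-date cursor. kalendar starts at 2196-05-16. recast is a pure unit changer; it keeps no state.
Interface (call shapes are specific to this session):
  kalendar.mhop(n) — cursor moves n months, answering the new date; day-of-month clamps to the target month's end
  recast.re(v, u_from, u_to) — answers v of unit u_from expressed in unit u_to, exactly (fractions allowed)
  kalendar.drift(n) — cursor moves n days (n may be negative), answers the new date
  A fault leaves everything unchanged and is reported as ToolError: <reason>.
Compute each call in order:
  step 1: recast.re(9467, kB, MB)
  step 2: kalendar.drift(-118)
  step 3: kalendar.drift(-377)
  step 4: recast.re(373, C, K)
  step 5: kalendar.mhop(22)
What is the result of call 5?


Answer: 2196-11-07

Derivation:
·→ re(v=9467, u_from=kB, u_to=MB)
·← 9467/1000
·→ drift(n=-118)
·← 2196-01-19
·→ drift(n=-377)
·← 2195-01-07
·→ re(v=373, u_from=C, u_to=K)
·← 12923/20
·→ mhop(n=22)
·← 2196-11-07


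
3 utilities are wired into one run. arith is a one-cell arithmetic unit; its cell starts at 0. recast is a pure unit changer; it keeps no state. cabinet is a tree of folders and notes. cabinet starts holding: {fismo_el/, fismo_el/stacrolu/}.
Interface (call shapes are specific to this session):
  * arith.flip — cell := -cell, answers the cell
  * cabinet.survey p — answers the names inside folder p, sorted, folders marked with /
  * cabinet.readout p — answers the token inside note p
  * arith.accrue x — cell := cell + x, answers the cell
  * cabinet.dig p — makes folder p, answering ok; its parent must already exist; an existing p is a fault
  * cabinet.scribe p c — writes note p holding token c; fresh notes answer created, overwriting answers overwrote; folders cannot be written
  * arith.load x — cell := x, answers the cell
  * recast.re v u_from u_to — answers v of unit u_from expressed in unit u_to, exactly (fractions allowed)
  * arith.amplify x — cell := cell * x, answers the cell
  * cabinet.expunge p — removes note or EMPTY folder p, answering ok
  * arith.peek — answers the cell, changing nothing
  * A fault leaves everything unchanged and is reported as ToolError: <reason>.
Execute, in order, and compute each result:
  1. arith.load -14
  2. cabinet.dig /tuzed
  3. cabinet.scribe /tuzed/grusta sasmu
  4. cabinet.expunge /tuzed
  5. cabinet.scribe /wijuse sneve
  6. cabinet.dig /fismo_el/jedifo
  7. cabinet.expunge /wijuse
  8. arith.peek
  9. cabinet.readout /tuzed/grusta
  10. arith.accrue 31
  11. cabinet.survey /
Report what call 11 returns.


Answer: [fismo_el/, tuzed/]

Derivation:
Do: load[-14]
See: -14
Do: dig[/tuzed]
See: ok
Do: scribe[/tuzed/grusta; sasmu]
See: created
Do: expunge[/tuzed]
See: ToolError: not empty
Do: scribe[/wijuse; sneve]
See: created
Do: dig[/fismo_el/jedifo]
See: ok
Do: expunge[/wijuse]
See: ok
Do: peek[]
See: -14
Do: readout[/tuzed/grusta]
See: sasmu
Do: accrue[31]
See: 17
Do: survey[/]
See: [fismo_el/, tuzed/]


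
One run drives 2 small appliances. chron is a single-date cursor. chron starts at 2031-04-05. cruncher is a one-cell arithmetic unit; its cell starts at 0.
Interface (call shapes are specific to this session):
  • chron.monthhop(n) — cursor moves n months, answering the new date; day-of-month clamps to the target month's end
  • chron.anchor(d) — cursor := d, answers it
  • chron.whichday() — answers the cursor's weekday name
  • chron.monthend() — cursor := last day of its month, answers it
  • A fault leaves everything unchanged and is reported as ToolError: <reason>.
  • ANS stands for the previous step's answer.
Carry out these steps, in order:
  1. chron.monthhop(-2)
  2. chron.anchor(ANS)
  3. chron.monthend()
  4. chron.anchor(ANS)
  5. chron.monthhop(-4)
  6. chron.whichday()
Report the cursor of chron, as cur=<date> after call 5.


Answer: cur=2030-10-28

Derivation:
// 1. chron.monthhop(n=-2) ~> 2031-02-05
// 2. chron.anchor(d=ANS) ~> 2031-02-05
// 3. chron.monthend() ~> 2031-02-28
// 4. chron.anchor(d=ANS) ~> 2031-02-28
// 5. chron.monthhop(n=-4) ~> 2030-10-28
// 6. chron.whichday() ~> Monday


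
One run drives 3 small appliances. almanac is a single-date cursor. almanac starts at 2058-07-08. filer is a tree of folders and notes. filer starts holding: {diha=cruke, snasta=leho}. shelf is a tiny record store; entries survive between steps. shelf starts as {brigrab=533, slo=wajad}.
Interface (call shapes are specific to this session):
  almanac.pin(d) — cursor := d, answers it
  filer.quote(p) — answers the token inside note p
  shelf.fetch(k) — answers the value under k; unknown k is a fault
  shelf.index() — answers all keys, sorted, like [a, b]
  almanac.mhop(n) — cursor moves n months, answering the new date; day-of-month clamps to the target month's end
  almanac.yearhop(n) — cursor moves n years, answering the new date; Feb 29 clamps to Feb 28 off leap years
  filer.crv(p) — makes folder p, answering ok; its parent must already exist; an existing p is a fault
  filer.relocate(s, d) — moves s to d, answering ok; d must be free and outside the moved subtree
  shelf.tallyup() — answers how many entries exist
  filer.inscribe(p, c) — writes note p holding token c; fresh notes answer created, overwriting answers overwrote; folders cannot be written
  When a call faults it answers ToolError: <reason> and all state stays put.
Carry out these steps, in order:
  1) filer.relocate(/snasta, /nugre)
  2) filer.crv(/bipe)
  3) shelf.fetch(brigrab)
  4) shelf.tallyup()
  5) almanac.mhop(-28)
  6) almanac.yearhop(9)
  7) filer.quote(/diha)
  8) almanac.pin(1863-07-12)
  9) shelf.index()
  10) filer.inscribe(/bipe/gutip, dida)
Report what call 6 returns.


==> relocate(s→/snasta, d→/nugre)
<== ok
==> crv(p→/bipe)
<== ok
==> fetch(k→brigrab)
<== 533
==> tallyup()
<== 2
==> mhop(n→-28)
<== 2056-03-08
==> yearhop(n→9)
<== 2065-03-08
==> quote(p→/diha)
<== cruke
==> pin(d→1863-07-12)
<== 1863-07-12
==> index()
<== [brigrab, slo]
==> inscribe(p→/bipe/gutip, c→dida)
<== created

Answer: 2065-03-08


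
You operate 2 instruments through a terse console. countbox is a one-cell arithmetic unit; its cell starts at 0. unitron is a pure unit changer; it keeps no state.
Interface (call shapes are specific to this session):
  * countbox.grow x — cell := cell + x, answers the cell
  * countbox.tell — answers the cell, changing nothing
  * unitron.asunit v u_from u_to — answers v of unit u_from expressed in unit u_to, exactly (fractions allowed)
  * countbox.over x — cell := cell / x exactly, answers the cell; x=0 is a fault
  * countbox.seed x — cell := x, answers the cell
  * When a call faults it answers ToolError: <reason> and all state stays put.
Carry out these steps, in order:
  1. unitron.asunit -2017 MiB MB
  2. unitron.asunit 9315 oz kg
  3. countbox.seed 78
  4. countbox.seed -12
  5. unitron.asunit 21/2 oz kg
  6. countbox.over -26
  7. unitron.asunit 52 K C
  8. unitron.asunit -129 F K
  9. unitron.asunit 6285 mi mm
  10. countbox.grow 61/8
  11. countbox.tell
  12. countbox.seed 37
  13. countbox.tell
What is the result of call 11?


Answer: 841/104

Derivation:
→ asunit(v=-2017, u_from=MiB, u_to=MB)
← -33046528/15625
→ asunit(v=9315, u_from=oz, u_to=kg)
← 84504258531/320000000
→ seed(x=78)
← 78
→ seed(x=-12)
← -12
→ asunit(v=21/2, u_from=oz, u_to=kg)
← 952543977/3200000000
→ over(x=-26)
← 6/13
→ asunit(v=52, u_from=K, u_to=C)
← -4423/20
→ asunit(v=-129, u_from=F, u_to=K)
← 33067/180
→ asunit(v=6285, u_from=mi, u_to=mm)
← 10114727040
→ grow(x=61/8)
← 841/104
→ tell()
← 841/104
→ seed(x=37)
← 37
→ tell()
← 37


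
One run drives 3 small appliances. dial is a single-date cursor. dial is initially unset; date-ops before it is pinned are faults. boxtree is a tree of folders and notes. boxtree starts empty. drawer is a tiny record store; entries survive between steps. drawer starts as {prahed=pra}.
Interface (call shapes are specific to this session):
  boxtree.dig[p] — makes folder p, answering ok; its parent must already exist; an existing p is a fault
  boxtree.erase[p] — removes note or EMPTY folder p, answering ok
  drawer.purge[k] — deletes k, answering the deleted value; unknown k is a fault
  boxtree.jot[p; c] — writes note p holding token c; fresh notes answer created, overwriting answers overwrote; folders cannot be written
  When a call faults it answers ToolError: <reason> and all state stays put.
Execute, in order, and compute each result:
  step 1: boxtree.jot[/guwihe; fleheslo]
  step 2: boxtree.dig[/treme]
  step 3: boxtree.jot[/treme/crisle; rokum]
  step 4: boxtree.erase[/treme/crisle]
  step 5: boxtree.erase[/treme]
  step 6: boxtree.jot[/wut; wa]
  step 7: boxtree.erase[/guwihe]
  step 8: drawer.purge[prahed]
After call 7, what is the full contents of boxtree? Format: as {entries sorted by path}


Answer: {wut=wa}

Derivation:
I run boxtree.jot on p=/guwihe, c=fleheslo, → created.
Then boxtree.dig on p=/treme, yielding ok.
Calling boxtree.jot on p=/treme/crisle, c=rokum, → created.
Then boxtree.erase on p=/treme/crisle, and observe ok.
I run boxtree.erase on p=/treme, → ok.
I try boxtree.jot on p=/wut, c=wa, and get created.
I use boxtree.erase on p=/guwihe, which returns ok.
Then drawer.purge on k=prahed, and observe pra.


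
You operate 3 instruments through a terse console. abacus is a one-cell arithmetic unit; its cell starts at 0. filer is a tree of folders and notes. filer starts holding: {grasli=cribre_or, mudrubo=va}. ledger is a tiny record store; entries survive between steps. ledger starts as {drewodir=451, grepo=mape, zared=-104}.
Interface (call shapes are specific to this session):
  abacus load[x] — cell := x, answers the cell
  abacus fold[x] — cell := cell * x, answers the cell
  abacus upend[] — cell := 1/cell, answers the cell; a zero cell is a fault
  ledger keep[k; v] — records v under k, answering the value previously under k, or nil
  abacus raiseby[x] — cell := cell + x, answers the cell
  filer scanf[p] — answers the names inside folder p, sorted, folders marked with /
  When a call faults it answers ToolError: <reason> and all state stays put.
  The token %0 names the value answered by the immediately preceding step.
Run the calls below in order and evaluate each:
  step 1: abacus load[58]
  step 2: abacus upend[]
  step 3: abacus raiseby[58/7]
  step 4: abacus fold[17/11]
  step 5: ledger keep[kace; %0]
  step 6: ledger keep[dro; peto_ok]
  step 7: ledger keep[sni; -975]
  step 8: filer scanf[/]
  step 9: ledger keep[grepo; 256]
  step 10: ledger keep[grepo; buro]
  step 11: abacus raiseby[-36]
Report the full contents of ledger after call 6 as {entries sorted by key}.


Answer: {drewodir=451, dro=peto_ok, grepo=mape, kace=57307/4466, zared=-104}

Derivation:
I invoke abacus load passing x=58, and see 58.
Next I call abacus upend(), which returns 1/58.
I invoke abacus raiseby passing x=58/7: 3371/406.
Now I run abacus fold passing x=17/11, → 57307/4466.
Then ledger keep passing k=kace, v=%0: nil.
I try ledger keep passing k=dro, v=peto_ok, and get nil.
Invoking ledger keep passing k=sni, v=-975, → nil.
I call filer scanf passing p=/: [grasli, mudrubo].
Invoking ledger keep passing k=grepo, v=256, and see mape.
Invoking ledger keep passing k=grepo, v=buro, and observe 256.
Next I call abacus raiseby passing x=-36, and see -103469/4466.


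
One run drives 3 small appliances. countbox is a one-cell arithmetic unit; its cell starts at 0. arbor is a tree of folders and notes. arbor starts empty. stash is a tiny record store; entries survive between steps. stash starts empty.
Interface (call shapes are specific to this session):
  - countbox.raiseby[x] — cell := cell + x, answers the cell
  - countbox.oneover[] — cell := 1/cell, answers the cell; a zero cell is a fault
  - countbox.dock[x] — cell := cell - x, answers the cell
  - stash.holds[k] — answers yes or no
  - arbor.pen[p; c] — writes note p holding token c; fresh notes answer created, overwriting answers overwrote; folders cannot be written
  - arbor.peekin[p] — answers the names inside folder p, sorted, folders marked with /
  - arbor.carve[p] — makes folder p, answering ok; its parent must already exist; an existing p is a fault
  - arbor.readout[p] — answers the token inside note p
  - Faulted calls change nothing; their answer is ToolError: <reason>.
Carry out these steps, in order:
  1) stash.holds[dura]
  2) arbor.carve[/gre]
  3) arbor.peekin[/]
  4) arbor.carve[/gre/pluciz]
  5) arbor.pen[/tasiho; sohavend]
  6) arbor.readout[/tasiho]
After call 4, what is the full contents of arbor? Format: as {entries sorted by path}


% stash.holds k: dura
  no
% arbor.carve p: /gre
  ok
% arbor.peekin p: /
  [gre/]
% arbor.carve p: /gre/pluciz
  ok
% arbor.pen p: /tasiho c: sohavend
  created
% arbor.readout p: /tasiho
  sohavend

Answer: {gre/, gre/pluciz/}


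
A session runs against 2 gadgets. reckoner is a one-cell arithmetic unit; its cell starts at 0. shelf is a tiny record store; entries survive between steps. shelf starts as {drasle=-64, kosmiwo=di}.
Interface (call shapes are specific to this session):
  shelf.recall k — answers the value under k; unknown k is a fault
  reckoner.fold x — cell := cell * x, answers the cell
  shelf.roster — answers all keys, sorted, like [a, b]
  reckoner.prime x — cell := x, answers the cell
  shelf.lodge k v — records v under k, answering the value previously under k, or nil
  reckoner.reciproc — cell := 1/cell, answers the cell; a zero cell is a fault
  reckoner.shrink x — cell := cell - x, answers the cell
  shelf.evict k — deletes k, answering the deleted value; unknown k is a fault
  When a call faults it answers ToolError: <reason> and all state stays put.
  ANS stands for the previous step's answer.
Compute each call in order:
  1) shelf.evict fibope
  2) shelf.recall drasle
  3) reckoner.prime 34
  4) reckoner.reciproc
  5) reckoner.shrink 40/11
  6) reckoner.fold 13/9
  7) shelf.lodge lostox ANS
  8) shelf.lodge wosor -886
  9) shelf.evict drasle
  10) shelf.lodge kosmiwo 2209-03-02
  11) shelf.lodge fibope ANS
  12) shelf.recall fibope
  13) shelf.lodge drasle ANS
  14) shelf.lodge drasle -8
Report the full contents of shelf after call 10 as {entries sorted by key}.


Answer: {kosmiwo=2209-03-02, lostox=-17537/3366, wosor=-886}

Derivation:
·→ shelf.evict(k: fibope)
·← ToolError: no such key fibope
·→ shelf.recall(k: drasle)
·← -64
·→ reckoner.prime(x: 34)
·← 34
·→ reckoner.reciproc()
·← 1/34
·→ reckoner.shrink(x: 40/11)
·← -1349/374
·→ reckoner.fold(x: 13/9)
·← -17537/3366
·→ shelf.lodge(k: lostox, v: ANS)
·← nil
·→ shelf.lodge(k: wosor, v: -886)
·← nil
·→ shelf.evict(k: drasle)
·← -64
·→ shelf.lodge(k: kosmiwo, v: 2209-03-02)
·← di
·→ shelf.lodge(k: fibope, v: ANS)
·← nil
·→ shelf.recall(k: fibope)
·← di
·→ shelf.lodge(k: drasle, v: ANS)
·← nil
·→ shelf.lodge(k: drasle, v: -8)
·← di


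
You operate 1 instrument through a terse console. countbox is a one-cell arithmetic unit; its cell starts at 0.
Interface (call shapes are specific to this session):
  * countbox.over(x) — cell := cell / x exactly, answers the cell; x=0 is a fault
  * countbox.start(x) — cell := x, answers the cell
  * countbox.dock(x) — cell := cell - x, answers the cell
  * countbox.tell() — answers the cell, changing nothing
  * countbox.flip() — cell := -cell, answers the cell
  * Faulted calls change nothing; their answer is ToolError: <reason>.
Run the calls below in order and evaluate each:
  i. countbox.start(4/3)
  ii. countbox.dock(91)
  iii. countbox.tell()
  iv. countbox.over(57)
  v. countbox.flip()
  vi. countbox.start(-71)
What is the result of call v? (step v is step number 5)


Answer: 269/171

Derivation:
~$ countbox.start x: 4/3
[out] 4/3
~$ countbox.dock x: 91
[out] -269/3
~$ countbox.tell
[out] -269/3
~$ countbox.over x: 57
[out] -269/171
~$ countbox.flip
[out] 269/171
~$ countbox.start x: -71
[out] -71


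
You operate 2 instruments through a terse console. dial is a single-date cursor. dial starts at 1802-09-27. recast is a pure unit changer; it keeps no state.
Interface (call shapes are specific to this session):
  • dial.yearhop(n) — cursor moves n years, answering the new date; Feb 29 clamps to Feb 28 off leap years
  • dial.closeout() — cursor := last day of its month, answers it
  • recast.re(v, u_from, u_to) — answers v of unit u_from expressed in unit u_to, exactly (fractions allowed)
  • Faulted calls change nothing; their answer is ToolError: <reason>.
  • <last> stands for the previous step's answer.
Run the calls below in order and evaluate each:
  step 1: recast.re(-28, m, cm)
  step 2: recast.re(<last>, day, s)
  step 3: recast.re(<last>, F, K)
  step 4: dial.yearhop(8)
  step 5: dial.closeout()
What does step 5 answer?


-> recast.re(v='-28', u_from='m', u_to='cm')
<- -2800
-> recast.re(v='<last>', u_from='day', u_to='s')
<- -241920000
-> recast.re(v='<last>', u_from='F', u_to='K')
<- -24191954033/180
-> dial.yearhop(n='8')
<- 1810-09-27
-> dial.closeout()
<- 1810-09-30

Answer: 1810-09-30


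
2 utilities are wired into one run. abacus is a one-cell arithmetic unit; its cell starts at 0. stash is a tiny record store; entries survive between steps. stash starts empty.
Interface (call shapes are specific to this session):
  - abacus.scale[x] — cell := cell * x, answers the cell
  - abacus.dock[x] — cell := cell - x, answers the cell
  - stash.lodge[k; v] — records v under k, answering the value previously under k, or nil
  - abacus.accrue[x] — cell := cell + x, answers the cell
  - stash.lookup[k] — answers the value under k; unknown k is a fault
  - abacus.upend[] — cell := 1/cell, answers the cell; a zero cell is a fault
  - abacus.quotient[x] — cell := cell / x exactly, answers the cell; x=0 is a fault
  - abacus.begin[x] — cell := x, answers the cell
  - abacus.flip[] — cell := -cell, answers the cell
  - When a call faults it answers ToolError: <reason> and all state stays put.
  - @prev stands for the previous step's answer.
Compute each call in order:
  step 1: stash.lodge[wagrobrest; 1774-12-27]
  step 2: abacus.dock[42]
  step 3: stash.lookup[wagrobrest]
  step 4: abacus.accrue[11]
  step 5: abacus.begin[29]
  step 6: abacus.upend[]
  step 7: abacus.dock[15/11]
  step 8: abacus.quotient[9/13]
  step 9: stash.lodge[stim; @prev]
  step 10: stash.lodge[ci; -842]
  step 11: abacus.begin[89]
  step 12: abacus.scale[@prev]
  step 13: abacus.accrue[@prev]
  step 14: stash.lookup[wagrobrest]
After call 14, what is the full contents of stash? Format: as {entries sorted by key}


Answer: {ci=-842, stim=-5512/2871, wagrobrest=1774-12-27}

Derivation:
Calling stash.lodge using k: wagrobrest, v: 1774-12-27, giving nil.
I use abacus.dock using x: 42, → -42.
I run stash.lookup using k: wagrobrest, and see 1774-12-27.
Invoking abacus.accrue using x: 11, and observe -31.
Calling abacus.begin using x: 29, yielding 29.
I try abacus.upend, → 1/29.
I use abacus.dock using x: 15/11, and observe -424/319.
Calling abacus.quotient using x: 9/13, → -5512/2871.
Now I run stash.lodge using k: stim, v: @prev, giving nil.
I use stash.lodge using k: ci, v: -842, → nil.
I use abacus.begin using x: 89: 89.
Calling abacus.scale using x: @prev, and observe 7921.
Calling abacus.accrue using x: @prev, and see 15842.
I invoke stash.lookup using k: wagrobrest, and get 1774-12-27.


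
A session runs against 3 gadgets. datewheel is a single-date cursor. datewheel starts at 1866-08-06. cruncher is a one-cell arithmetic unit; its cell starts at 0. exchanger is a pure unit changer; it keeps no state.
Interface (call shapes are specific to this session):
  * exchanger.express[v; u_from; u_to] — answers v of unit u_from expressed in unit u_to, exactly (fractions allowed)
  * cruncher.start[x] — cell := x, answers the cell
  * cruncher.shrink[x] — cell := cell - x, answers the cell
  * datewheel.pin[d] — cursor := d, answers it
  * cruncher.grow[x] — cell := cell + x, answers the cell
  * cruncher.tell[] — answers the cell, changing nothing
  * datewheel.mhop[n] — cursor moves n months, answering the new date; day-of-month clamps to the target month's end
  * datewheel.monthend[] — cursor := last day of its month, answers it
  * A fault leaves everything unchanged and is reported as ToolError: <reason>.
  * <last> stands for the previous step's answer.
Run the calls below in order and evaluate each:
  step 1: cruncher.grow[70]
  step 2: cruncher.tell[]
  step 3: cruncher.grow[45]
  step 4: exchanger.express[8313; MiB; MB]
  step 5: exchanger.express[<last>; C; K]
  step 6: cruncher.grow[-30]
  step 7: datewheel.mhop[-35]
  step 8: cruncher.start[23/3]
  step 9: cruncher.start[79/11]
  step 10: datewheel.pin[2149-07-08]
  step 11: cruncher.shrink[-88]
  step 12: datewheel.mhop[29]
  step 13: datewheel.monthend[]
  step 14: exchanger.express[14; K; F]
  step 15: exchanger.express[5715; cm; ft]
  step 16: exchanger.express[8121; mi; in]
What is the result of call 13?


> cruncher.grow x=70
[out] 70
> cruncher.tell
[out] 70
> cruncher.grow x=45
[out] 115
> exchanger.express v=8313 u_from=MiB u_to=MB
[out] 136200192/15625
> exchanger.express v=<last> u_from=C u_to=K
[out] 561872643/62500
> cruncher.grow x=-30
[out] 85
> datewheel.mhop n=-35
[out] 1863-09-06
> cruncher.start x=23/3
[out] 23/3
> cruncher.start x=79/11
[out] 79/11
> datewheel.pin d=2149-07-08
[out] 2149-07-08
> cruncher.shrink x=-88
[out] 1047/11
> datewheel.mhop n=29
[out] 2151-12-08
> datewheel.monthend
[out] 2151-12-31
> exchanger.express v=14 u_from=K u_to=F
[out] -43447/100
> exchanger.express v=5715 u_from=cm u_to=ft
[out] 375/2
> exchanger.express v=8121 u_from=mi u_to=in
[out] 514546560

Answer: 2151-12-31


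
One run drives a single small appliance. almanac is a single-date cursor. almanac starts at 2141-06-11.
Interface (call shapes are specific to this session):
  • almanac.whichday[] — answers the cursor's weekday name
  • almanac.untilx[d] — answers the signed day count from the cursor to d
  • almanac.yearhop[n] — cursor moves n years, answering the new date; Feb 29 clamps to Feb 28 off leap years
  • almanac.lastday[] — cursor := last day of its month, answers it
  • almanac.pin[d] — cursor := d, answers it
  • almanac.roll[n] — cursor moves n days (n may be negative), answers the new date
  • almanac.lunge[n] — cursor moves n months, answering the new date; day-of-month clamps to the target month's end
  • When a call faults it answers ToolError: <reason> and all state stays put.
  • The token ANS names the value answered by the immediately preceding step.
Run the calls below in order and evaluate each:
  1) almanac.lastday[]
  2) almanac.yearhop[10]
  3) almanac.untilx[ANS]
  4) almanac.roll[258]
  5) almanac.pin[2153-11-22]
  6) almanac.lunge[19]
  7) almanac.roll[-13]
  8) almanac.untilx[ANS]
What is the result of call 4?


>> lastday()
<< 2141-06-30
>> yearhop(10)
<< 2151-06-30
>> untilx(ANS)
<< 0
>> roll(258)
<< 2152-03-14
>> pin(2153-11-22)
<< 2153-11-22
>> lunge(19)
<< 2155-06-22
>> roll(-13)
<< 2155-06-09
>> untilx(ANS)
<< 0

Answer: 2152-03-14


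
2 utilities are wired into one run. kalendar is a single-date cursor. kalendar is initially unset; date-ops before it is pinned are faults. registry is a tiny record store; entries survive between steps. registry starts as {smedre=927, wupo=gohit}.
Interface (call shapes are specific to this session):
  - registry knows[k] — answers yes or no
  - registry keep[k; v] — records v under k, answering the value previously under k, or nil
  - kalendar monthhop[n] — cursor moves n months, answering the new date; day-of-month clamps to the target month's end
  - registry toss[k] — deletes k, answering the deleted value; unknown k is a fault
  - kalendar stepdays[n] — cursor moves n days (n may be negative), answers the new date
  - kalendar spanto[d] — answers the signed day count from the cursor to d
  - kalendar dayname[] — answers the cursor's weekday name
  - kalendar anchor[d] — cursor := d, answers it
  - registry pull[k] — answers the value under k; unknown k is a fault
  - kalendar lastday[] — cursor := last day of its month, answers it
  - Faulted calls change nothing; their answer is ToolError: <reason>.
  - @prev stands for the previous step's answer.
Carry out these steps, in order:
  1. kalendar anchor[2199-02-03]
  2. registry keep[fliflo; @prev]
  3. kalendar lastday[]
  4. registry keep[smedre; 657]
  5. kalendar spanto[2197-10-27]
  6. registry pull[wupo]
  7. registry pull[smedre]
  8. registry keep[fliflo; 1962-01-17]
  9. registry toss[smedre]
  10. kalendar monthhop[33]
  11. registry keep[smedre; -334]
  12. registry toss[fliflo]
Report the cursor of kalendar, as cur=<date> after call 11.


Answer: cur=2201-11-28

Derivation:
// 1. kalendar anchor(d='2199-02-03') -> 2199-02-03
// 2. registry keep(k='fliflo', v='@prev') -> nil
// 3. kalendar lastday() -> 2199-02-28
// 4. registry keep(k='smedre', v='657') -> 927
// 5. kalendar spanto(d='2197-10-27') -> -489
// 6. registry pull(k='wupo') -> gohit
// 7. registry pull(k='smedre') -> 657
// 8. registry keep(k='fliflo', v='1962-01-17') -> 2199-02-03
// 9. registry toss(k='smedre') -> 657
// 10. kalendar monthhop(n='33') -> 2201-11-28
// 11. registry keep(k='smedre', v='-334') -> nil
// 12. registry toss(k='fliflo') -> 1962-01-17


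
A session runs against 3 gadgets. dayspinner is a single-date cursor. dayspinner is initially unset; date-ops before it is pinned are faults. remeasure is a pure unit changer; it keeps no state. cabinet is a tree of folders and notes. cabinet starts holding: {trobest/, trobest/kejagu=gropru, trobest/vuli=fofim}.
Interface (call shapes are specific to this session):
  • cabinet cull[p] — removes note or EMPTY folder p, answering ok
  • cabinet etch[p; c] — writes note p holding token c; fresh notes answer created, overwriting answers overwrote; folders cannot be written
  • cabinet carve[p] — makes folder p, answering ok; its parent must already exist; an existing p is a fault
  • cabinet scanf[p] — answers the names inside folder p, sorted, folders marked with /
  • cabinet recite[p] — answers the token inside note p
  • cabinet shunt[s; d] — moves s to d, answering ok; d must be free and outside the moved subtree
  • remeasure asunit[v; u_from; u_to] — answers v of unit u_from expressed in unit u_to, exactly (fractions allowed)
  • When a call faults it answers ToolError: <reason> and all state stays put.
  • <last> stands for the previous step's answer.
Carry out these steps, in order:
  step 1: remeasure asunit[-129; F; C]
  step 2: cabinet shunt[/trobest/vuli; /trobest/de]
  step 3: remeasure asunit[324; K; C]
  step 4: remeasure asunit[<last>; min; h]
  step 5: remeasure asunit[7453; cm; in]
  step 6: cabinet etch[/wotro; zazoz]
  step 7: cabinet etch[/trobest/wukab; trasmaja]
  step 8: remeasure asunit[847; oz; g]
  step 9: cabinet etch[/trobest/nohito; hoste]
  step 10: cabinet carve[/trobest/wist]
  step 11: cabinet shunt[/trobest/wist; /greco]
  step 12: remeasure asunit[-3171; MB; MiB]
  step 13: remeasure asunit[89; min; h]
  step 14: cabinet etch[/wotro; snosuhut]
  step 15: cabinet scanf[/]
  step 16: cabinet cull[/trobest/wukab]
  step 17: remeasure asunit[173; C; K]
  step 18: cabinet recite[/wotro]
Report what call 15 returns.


$ remeasure asunit -129 F C
[out] -805/9
$ cabinet shunt /trobest/vuli /trobest/de
[out] ok
$ remeasure asunit 324 K C
[out] 1017/20
$ remeasure asunit <last> min h
[out] 339/400
$ remeasure asunit 7453 cm in
[out] 372650/127
$ cabinet etch /wotro zazoz
[out] created
$ cabinet etch /trobest/wukab trasmaja
[out] created
$ remeasure asunit 847 oz g
[out] 38419273739/1600000
$ cabinet etch /trobest/nohito hoste
[out] created
$ cabinet carve /trobest/wist
[out] ok
$ cabinet shunt /trobest/wist /greco
[out] ok
$ remeasure asunit -3171 MB MiB
[out] -49546875/16384
$ remeasure asunit 89 min h
[out] 89/60
$ cabinet etch /wotro snosuhut
[out] overwrote
$ cabinet scanf /
[out] [greco/, trobest/, wotro]
$ cabinet cull /trobest/wukab
[out] ok
$ remeasure asunit 173 C K
[out] 8923/20
$ cabinet recite /wotro
[out] snosuhut

Answer: [greco/, trobest/, wotro]


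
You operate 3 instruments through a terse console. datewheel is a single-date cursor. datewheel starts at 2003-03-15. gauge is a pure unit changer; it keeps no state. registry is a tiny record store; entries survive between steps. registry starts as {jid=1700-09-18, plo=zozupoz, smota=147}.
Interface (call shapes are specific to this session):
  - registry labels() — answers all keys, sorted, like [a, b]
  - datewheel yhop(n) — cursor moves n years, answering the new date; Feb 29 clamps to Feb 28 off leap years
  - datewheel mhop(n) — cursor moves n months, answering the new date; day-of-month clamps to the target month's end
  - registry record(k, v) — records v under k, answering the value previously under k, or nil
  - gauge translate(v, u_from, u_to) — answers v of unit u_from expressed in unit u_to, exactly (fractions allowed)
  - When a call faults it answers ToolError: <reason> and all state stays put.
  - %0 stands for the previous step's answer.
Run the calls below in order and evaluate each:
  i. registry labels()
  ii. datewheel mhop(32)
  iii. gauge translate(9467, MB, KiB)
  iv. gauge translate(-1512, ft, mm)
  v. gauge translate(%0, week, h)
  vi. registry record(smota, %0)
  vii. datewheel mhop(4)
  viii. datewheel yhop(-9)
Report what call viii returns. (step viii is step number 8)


>> registry labels()
<< [jid, plo, smota]
>> datewheel mhop(n→32)
<< 2005-11-15
>> gauge translate(v→9467, u_from→MB, u_to→KiB)
<< 147921875/16
>> gauge translate(v→-1512, u_from→ft, u_to→mm)
<< -2304288/5
>> gauge translate(v→%0, u_from→week, u_to→h)
<< -387120384/5
>> registry record(k→smota, v→%0)
<< 147
>> datewheel mhop(n→4)
<< 2006-03-15
>> datewheel yhop(n→-9)
<< 1997-03-15

Answer: 1997-03-15


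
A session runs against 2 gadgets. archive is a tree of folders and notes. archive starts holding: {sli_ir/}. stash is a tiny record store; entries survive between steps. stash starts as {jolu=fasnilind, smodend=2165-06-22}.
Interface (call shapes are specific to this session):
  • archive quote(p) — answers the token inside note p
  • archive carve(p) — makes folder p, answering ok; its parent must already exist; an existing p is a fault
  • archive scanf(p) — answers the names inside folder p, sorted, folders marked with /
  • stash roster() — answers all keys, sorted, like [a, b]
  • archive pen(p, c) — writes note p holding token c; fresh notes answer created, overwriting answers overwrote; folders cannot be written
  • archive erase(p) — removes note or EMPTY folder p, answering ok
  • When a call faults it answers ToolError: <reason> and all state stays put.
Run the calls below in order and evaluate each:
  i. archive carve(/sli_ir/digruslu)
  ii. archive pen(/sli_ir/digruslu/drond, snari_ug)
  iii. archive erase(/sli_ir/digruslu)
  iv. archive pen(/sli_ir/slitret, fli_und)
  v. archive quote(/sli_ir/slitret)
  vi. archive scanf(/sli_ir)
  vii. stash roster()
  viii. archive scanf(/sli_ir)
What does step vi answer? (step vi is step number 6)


Answer: [digruslu/, slitret]

Derivation:
I try archive carve with p: /sli_ir/digruslu, which returns ok.
Now I run archive pen with p: /sli_ir/digruslu/drond, c: snari_ug, and get created.
Calling archive erase with p: /sli_ir/digruslu, — result: ToolError: not empty.
Now I run archive pen with p: /sli_ir/slitret, c: fli_und, and observe created.
I try archive quote with p: /sli_ir/slitret, giving fli_und.
Now I run archive scanf with p: /sli_ir, and see [digruslu/, slitret].
Then stash roster(), which returns [jolu, smodend].
Now I run archive scanf with p: /sli_ir, and observe [digruslu/, slitret].
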